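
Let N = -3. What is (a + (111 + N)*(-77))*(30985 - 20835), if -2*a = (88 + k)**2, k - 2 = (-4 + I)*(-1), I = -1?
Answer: -130209275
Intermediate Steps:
k = 7 (k = 2 + (-4 - 1)*(-1) = 2 - 5*(-1) = 2 + 5 = 7)
a = -9025/2 (a = -(88 + 7)**2/2 = -1/2*95**2 = -1/2*9025 = -9025/2 ≈ -4512.5)
(a + (111 + N)*(-77))*(30985 - 20835) = (-9025/2 + (111 - 3)*(-77))*(30985 - 20835) = (-9025/2 + 108*(-77))*10150 = (-9025/2 - 8316)*10150 = -25657/2*10150 = -130209275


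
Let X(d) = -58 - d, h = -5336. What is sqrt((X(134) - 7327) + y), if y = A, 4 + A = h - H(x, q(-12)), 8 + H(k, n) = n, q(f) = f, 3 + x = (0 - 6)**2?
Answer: I*sqrt(12839) ≈ 113.31*I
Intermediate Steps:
x = 33 (x = -3 + (0 - 6)**2 = -3 + (-6)**2 = -3 + 36 = 33)
H(k, n) = -8 + n
A = -5320 (A = -4 + (-5336 - (-8 - 12)) = -4 + (-5336 - 1*(-20)) = -4 + (-5336 + 20) = -4 - 5316 = -5320)
y = -5320
sqrt((X(134) - 7327) + y) = sqrt(((-58 - 1*134) - 7327) - 5320) = sqrt(((-58 - 134) - 7327) - 5320) = sqrt((-192 - 7327) - 5320) = sqrt(-7519 - 5320) = sqrt(-12839) = I*sqrt(12839)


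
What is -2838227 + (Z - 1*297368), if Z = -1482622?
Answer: -4618217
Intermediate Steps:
-2838227 + (Z - 1*297368) = -2838227 + (-1482622 - 1*297368) = -2838227 + (-1482622 - 297368) = -2838227 - 1779990 = -4618217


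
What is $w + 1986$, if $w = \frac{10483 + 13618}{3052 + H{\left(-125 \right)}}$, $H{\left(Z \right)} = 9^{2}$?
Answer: $\frac{6246239}{3133} \approx 1993.7$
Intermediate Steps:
$H{\left(Z \right)} = 81$
$w = \frac{24101}{3133}$ ($w = \frac{10483 + 13618}{3052 + 81} = \frac{24101}{3133} \approx 7.6926$)
$w + 1986 = \frac{24101}{3133} + 1986 = \frac{6246239}{3133}$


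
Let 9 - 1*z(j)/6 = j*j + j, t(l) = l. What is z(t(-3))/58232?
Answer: 9/29116 ≈ 0.00030911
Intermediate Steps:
z(j) = 54 - 6*j - 6*j² (z(j) = 54 - 6*(j*j + j) = 54 - 6*(j² + j) = 54 - 6*(j + j²) = 54 + (-6*j - 6*j²) = 54 - 6*j - 6*j²)
z(t(-3))/58232 = (54 - 6*(-3) - 6*(-3)²)/58232 = (54 + 18 - 6*9)*(1/58232) = (54 + 18 - 54)*(1/58232) = 18*(1/58232) = 9/29116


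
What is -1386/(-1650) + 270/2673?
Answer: 2329/2475 ≈ 0.94101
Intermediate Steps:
-1386/(-1650) + 270/2673 = -1386*(-1/1650) + 270*(1/2673) = 21/25 + 10/99 = 2329/2475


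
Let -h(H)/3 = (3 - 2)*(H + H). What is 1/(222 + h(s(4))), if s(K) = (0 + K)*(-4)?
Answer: 1/318 ≈ 0.0031447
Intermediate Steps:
s(K) = -4*K (s(K) = K*(-4) = -4*K)
h(H) = -6*H (h(H) = -3*(3 - 2)*(H + H) = -3*2*H = -6*H)
1/(222 + h(s(4))) = 1/(222 - (-24)*4) = 1/(222 - 6*(-16)) = 1/(222 + 96) = 1/318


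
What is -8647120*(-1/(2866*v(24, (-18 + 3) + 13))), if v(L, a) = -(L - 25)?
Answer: 4323560/1433 ≈ 3017.1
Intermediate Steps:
v(L, a) = 25 - L (v(L, a) = -(-25 + L) = 25 - L)
-8647120*(-1/(2866*v(24, (-18 + 3) + 13))) = -8647120*(-1/(2866*(25 - 1*24))) = -8647120*(-1/(2866*(25 - 24))) = -8647120/(1*(-2866)) = -8647120/(-2866) = -8647120*(-1/2866) = 4323560/1433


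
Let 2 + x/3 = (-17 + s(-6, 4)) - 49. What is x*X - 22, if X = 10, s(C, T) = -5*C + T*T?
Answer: -682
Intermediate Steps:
s(C, T) = T² - 5*C (s(C, T) = -5*C + T² = T² - 5*C)
x = -66 (x = -6 + 3*((-17 + (4² - 5*(-6))) - 49) = -6 + 3*((-17 + (16 + 30)) - 49) = -6 + 3*((-17 + 46) - 49) = -6 + 3*(29 - 49) = -6 + 3*(-20) = -6 - 60 = -66)
x*X - 22 = -66*10 - 22 = -660 - 22 = -682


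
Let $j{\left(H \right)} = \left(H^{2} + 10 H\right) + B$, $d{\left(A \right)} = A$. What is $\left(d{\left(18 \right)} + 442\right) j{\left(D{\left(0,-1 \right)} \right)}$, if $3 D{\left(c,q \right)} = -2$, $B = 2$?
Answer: $- \frac{17480}{9} \approx -1942.2$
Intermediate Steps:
$D{\left(c,q \right)} = - \frac{2}{3}$ ($D{\left(c,q \right)} = \frac{1}{3} \left(-2\right) = - \frac{2}{3}$)
$j{\left(H \right)} = 2 + H^{2} + 10 H$ ($j{\left(H \right)} = \left(H^{2} + 10 H\right) + 2 = 2 + H^{2} + 10 H$)
$\left(d{\left(18 \right)} + 442\right) j{\left(D{\left(0,-1 \right)} \right)} = \left(18 + 442\right) \left(2 + \left(- \frac{2}{3}\right)^{2} + 10 \left(- \frac{2}{3}\right)\right) = 460 \left(2 + \frac{4}{9} - \frac{20}{3}\right) = 460 \left(- \frac{38}{9}\right) = - \frac{17480}{9}$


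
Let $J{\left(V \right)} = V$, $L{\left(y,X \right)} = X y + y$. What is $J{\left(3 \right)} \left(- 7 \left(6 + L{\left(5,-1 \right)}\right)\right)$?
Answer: $-126$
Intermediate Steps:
$L{\left(y,X \right)} = y + X y$
$J{\left(3 \right)} \left(- 7 \left(6 + L{\left(5,-1 \right)}\right)\right) = 3 \left(- 7 \left(6 + 5 \left(1 - 1\right)\right)\right) = 3 \left(- 7 \left(6 + 5 \cdot 0\right)\right) = 3 \left(- 7 \left(6 + 0\right)\right) = 3 \left(\left(-7\right) 6\right) = 3 \left(-42\right) = -126$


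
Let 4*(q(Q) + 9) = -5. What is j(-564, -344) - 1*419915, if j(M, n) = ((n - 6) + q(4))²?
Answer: -4642159/16 ≈ -2.9014e+5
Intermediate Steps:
q(Q) = -41/4 (q(Q) = -9 + (¼)*(-5) = -9 - 5/4 = -41/4)
j(M, n) = (-65/4 + n)² (j(M, n) = ((n - 6) - 41/4)² = ((-6 + n) - 41/4)² = (-65/4 + n)²)
j(-564, -344) - 1*419915 = (-65 + 4*(-344))²/16 - 1*419915 = (-65 - 1376)²/16 - 419915 = (1/16)*(-1441)² - 419915 = (1/16)*2076481 - 419915 = 2076481/16 - 419915 = -4642159/16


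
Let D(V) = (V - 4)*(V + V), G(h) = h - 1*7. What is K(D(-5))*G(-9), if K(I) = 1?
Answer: -16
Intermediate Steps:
G(h) = -7 + h (G(h) = h - 7 = -7 + h)
D(V) = 2*V*(-4 + V) (D(V) = (-4 + V)*(2*V) = 2*V*(-4 + V))
K(D(-5))*G(-9) = 1*(-7 - 9) = 1*(-16) = -16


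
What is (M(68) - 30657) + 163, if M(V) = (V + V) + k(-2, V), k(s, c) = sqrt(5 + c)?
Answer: -30358 + sqrt(73) ≈ -30349.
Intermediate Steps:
M(V) = sqrt(5 + V) + 2*V (M(V) = (V + V) + sqrt(5 + V) = 2*V + sqrt(5 + V) = sqrt(5 + V) + 2*V)
(M(68) - 30657) + 163 = ((sqrt(5 + 68) + 2*68) - 30657) + 163 = ((sqrt(73) + 136) - 30657) + 163 = ((136 + sqrt(73)) - 30657) + 163 = (-30521 + sqrt(73)) + 163 = -30358 + sqrt(73)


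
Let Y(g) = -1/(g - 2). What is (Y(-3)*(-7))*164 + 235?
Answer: 27/5 ≈ 5.4000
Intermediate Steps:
Y(g) = -1/(-2 + g)
(Y(-3)*(-7))*164 + 235 = (-1/(-2 - 3)*(-7))*164 + 235 = (-1/(-5)*(-7))*164 + 235 = (-1*(-1/5)*(-7))*164 + 235 = ((1/5)*(-7))*164 + 235 = -7/5*164 + 235 = -1148/5 + 235 = 27/5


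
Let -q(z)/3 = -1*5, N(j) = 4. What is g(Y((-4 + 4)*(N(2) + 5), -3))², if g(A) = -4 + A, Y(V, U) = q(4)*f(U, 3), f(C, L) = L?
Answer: 1681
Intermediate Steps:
q(z) = 15 (q(z) = -(-3)*5 = -3*(-5) = 15)
Y(V, U) = 45 (Y(V, U) = 15*3 = 45)
g(Y((-4 + 4)*(N(2) + 5), -3))² = (-4 + 45)² = 41² = 1681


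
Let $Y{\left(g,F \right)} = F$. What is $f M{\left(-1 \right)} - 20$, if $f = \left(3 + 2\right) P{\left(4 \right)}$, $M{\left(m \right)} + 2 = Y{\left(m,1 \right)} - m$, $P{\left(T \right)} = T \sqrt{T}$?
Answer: $-20$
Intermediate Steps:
$P{\left(T \right)} = T^{\frac{3}{2}}$
$M{\left(m \right)} = -1 - m$ ($M{\left(m \right)} = -2 - \left(-1 + m\right) = -1 - m$)
$f = 40$ ($f = \left(3 + 2\right) 4^{\frac{3}{2}} = 5 \cdot 8 = 40$)
$f M{\left(-1 \right)} - 20 = 40 \left(-1 - -1\right) - 20 = 40 \left(-1 + 1\right) + \left(-73 + 53\right) = 40 \cdot 0 - 20 = 0 - 20 = -20$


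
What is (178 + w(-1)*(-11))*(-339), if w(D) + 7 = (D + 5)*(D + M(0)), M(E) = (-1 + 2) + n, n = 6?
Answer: 3051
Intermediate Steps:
M(E) = 7 (M(E) = (-1 + 2) + 6 = 1 + 6 = 7)
w(D) = -7 + (5 + D)*(7 + D) (w(D) = -7 + (D + 5)*(D + 7) = -7 + (5 + D)*(7 + D))
(178 + w(-1)*(-11))*(-339) = (178 + (28 + (-1)² + 12*(-1))*(-11))*(-339) = (178 + (28 + 1 - 12)*(-11))*(-339) = (178 + 17*(-11))*(-339) = (178 - 187)*(-339) = -9*(-339) = 3051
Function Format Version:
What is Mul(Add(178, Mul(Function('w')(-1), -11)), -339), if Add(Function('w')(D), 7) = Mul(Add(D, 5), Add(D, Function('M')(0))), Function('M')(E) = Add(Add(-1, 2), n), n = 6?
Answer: 3051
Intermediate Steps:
Function('M')(E) = 7 (Function('M')(E) = Add(Add(-1, 2), 6) = Add(1, 6) = 7)
Function('w')(D) = Add(-7, Mul(Add(5, D), Add(7, D))) (Function('w')(D) = Add(-7, Mul(Add(D, 5), Add(D, 7))) = Add(-7, Mul(Add(5, D), Add(7, D))))
Mul(Add(178, Mul(Function('w')(-1), -11)), -339) = Mul(Add(178, Mul(Add(28, Pow(-1, 2), Mul(12, -1)), -11)), -339) = Mul(Add(178, Mul(Add(28, 1, -12), -11)), -339) = Mul(Add(178, Mul(17, -11)), -339) = Mul(Add(178, -187), -339) = Mul(-9, -339) = 3051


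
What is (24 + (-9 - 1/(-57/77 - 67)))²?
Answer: 6133552489/27206656 ≈ 225.44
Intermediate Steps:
(24 + (-9 - 1/(-57/77 - 67)))² = (24 + (-9 - 1/(-5216/77)))² = (24 + (-9 - 1*(-77/5216)))² = (24 + (-9 + 77/5216))² = (24 - 46867/5216)² = (78317/5216)² = 6133552489/27206656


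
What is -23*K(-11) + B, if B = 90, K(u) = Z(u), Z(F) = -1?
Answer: 113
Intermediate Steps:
K(u) = -1
-23*K(-11) + B = -23*(-1) + 90 = 23 + 90 = 113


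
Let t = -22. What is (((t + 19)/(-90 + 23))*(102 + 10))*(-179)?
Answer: -60144/67 ≈ -897.67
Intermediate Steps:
(((t + 19)/(-90 + 23))*(102 + 10))*(-179) = (((-22 + 19)/(-90 + 23))*(102 + 10))*(-179) = (-3/(-67)*112)*(-179) = (-3*(-1/67)*112)*(-179) = ((3/67)*112)*(-179) = (336/67)*(-179) = -60144/67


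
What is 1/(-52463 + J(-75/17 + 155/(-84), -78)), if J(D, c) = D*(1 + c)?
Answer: -204/10604167 ≈ -1.9238e-5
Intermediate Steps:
1/(-52463 + J(-75/17 + 155/(-84), -78)) = 1/(-52463 + (-75/17 + 155/(-84))*(1 - 78)) = 1/(-52463 + (-75*1/17 + 155*(-1/84))*(-77)) = 1/(-52463 + (-75/17 - 155/84)*(-77)) = 1/(-52463 - 8935/1428*(-77)) = 1/(-52463 + 98285/204) = 1/(-10604167/204) = -204/10604167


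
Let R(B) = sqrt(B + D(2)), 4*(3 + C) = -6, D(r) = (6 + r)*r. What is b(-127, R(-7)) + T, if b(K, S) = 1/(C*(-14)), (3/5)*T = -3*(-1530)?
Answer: 481951/63 ≈ 7650.0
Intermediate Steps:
D(r) = r*(6 + r)
C = -9/2 (C = -3 + (1/4)*(-6) = -3 - 3/2 = -9/2 ≈ -4.5000)
T = 7650 (T = 5*(-3*(-1530))/3 = (5/3)*4590 = 7650)
R(B) = sqrt(16 + B) (R(B) = sqrt(B + 2*(6 + 2)) = sqrt(B + 2*8) = sqrt(B + 16) = sqrt(16 + B))
b(K, S) = 1/63 (b(K, S) = 1/(-9/2*(-14)) = 1/63)
b(-127, R(-7)) + T = 1/63 + 7650 = 481951/63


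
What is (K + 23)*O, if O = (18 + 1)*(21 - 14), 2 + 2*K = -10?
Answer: 2261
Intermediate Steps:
K = -6 (K = -1 + (1/2)*(-10) = -1 - 5 = -6)
O = 133 (O = 19*7 = 133)
(K + 23)*O = (-6 + 23)*133 = 17*133 = 2261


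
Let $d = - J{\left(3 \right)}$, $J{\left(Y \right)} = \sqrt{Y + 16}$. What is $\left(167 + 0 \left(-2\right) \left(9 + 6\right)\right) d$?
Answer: $- 167 \sqrt{19} \approx -727.94$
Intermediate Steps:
$J{\left(Y \right)} = \sqrt{16 + Y}$
$d = - \sqrt{19}$ ($d = - \sqrt{16 + 3} = - \sqrt{19} \approx -4.3589$)
$\left(167 + 0 \left(-2\right) \left(9 + 6\right)\right) d = \left(167 + 0 \left(-2\right) \left(9 + 6\right)\right) \left(- \sqrt{19}\right) = \left(167 + 0 \cdot 15\right) \left(- \sqrt{19}\right) = \left(167 + 0\right) \left(- \sqrt{19}\right) = 167 \left(- \sqrt{19}\right) = - 167 \sqrt{19}$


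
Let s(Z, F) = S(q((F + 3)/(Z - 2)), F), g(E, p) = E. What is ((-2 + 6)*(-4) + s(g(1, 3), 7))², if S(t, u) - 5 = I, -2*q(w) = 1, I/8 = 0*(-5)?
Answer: 121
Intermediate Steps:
I = 0 (I = 8*(0*(-5)) = 8*0 = 0)
q(w) = -½ (q(w) = -½*1 = -½)
S(t, u) = 5 (S(t, u) = 5 + 0 = 5)
s(Z, F) = 5
((-2 + 6)*(-4) + s(g(1, 3), 7))² = ((-2 + 6)*(-4) + 5)² = (4*(-4) + 5)² = (-16 + 5)² = (-11)² = 121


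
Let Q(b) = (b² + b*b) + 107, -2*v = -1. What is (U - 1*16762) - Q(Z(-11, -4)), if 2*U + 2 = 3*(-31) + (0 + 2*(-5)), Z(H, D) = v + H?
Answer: -17142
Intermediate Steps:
v = ½ (v = -½*(-1) = ½ ≈ 0.50000)
Z(H, D) = ½ + H
Q(b) = 107 + 2*b² (Q(b) = (b² + b²) + 107 = 2*b² + 107 = 107 + 2*b²)
U = -105/2 (U = -1 + (3*(-31) + (0 + 2*(-5)))/2 = -1 + (-93 + (0 - 10))/2 = -1 + (-93 - 10)/2 = -1 + (½)*(-103) = -1 - 103/2 = -105/2 ≈ -52.500)
(U - 1*16762) - Q(Z(-11, -4)) = (-105/2 - 1*16762) - (107 + 2*(½ - 11)²) = (-105/2 - 16762) - (107 + 2*(-21/2)²) = -33629/2 - (107 + 2*(441/4)) = -33629/2 - (107 + 441/2) = -33629/2 - 1*655/2 = -33629/2 - 655/2 = -17142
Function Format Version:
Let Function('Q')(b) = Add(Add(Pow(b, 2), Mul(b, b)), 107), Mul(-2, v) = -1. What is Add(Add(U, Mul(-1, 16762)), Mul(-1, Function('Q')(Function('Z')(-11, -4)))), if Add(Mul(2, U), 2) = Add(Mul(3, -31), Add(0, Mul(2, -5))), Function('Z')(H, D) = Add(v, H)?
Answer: -17142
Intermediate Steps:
v = Rational(1, 2) (v = Mul(Rational(-1, 2), -1) = Rational(1, 2) ≈ 0.50000)
Function('Z')(H, D) = Add(Rational(1, 2), H)
Function('Q')(b) = Add(107, Mul(2, Pow(b, 2))) (Function('Q')(b) = Add(Add(Pow(b, 2), Pow(b, 2)), 107) = Add(Mul(2, Pow(b, 2)), 107) = Add(107, Mul(2, Pow(b, 2))))
U = Rational(-105, 2) (U = Add(-1, Mul(Rational(1, 2), Add(Mul(3, -31), Add(0, Mul(2, -5))))) = Add(-1, Mul(Rational(1, 2), Add(-93, Add(0, -10)))) = Add(-1, Mul(Rational(1, 2), Add(-93, -10))) = Add(-1, Mul(Rational(1, 2), -103)) = Add(-1, Rational(-103, 2)) = Rational(-105, 2) ≈ -52.500)
Add(Add(U, Mul(-1, 16762)), Mul(-1, Function('Q')(Function('Z')(-11, -4)))) = Add(Add(Rational(-105, 2), Mul(-1, 16762)), Mul(-1, Add(107, Mul(2, Pow(Add(Rational(1, 2), -11), 2))))) = Add(Add(Rational(-105, 2), -16762), Mul(-1, Add(107, Mul(2, Pow(Rational(-21, 2), 2))))) = Add(Rational(-33629, 2), Mul(-1, Add(107, Mul(2, Rational(441, 4))))) = Add(Rational(-33629, 2), Mul(-1, Add(107, Rational(441, 2)))) = Add(Rational(-33629, 2), Mul(-1, Rational(655, 2))) = Add(Rational(-33629, 2), Rational(-655, 2)) = -17142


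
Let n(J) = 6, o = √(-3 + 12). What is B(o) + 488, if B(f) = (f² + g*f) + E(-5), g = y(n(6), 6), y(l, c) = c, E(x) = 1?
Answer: 516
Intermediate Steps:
o = 3 (o = √9 = 3)
g = 6
B(f) = 1 + f² + 6*f (B(f) = (f² + 6*f) + 1 = 1 + f² + 6*f)
B(o) + 488 = (1 + 3² + 6*3) + 488 = (1 + 9 + 18) + 488 = 28 + 488 = 516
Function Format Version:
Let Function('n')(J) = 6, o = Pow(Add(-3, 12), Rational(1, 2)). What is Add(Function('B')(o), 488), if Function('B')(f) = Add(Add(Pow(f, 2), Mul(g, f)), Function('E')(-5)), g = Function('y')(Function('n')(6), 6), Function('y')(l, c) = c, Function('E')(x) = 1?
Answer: 516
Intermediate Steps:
o = 3 (o = Pow(9, Rational(1, 2)) = 3)
g = 6
Function('B')(f) = Add(1, Pow(f, 2), Mul(6, f)) (Function('B')(f) = Add(Add(Pow(f, 2), Mul(6, f)), 1) = Add(1, Pow(f, 2), Mul(6, f)))
Add(Function('B')(o), 488) = Add(Add(1, Pow(3, 2), Mul(6, 3)), 488) = Add(Add(1, 9, 18), 488) = Add(28, 488) = 516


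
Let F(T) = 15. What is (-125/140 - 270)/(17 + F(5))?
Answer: -7585/896 ≈ -8.4654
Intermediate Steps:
(-125/140 - 270)/(17 + F(5)) = (-125/140 - 270)/(17 + 15) = (-125*1/140 - 270)/32 = (-25/28 - 270)*(1/32) = -7585/28*1/32 = -7585/896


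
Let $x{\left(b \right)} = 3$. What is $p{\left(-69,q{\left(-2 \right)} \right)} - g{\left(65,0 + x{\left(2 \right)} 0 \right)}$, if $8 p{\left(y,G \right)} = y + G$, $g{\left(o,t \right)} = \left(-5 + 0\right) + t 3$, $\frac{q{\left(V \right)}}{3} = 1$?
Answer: $- \frac{13}{4} \approx -3.25$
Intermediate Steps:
$q{\left(V \right)} = 3$ ($q{\left(V \right)} = 3 \cdot 1 = 3$)
$g{\left(o,t \right)} = -5 + 3 t$
$p{\left(y,G \right)} = \frac{G}{8} + \frac{y}{8}$ ($p{\left(y,G \right)} = \frac{y + G}{8} = \frac{G + y}{8} = \frac{G}{8} + \frac{y}{8}$)
$p{\left(-69,q{\left(-2 \right)} \right)} - g{\left(65,0 + x{\left(2 \right)} 0 \right)} = \left(\frac{1}{8} \cdot 3 + \frac{1}{8} \left(-69\right)\right) - \left(-5 + 3 \left(0 + 3 \cdot 0\right)\right) = \left(\frac{3}{8} - \frac{69}{8}\right) - \left(-5 + 3 \left(0 + 0\right)\right) = - \frac{33}{4} - \left(-5 + 3 \cdot 0\right) = - \frac{33}{4} - \left(-5 + 0\right) = - \frac{33}{4} - -5 = - \frac{33}{4} + 5 = - \frac{13}{4}$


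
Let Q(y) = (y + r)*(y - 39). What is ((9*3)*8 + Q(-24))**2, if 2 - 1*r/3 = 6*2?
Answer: 13089924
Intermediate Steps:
r = -30 (r = 6 - 18*2 = 6 - 3*12 = 6 - 36 = -30)
Q(y) = (-39 + y)*(-30 + y) (Q(y) = (y - 30)*(y - 39) = (-30 + y)*(-39 + y) = (-39 + y)*(-30 + y))
((9*3)*8 + Q(-24))**2 = ((9*3)*8 + (1170 + (-24)**2 - 69*(-24)))**2 = (27*8 + (1170 + 576 + 1656))**2 = (216 + 3402)**2 = 3618**2 = 13089924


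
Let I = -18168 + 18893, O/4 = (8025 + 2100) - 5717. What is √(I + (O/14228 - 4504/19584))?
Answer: √382270009170917/725628 ≈ 26.945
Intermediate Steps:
O = 17632 (O = 4*((8025 + 2100) - 5717) = 4*(10125 - 5717) = 4*4408 = 17632)
I = 725
√(I + (O/14228 - 4504/19584)) = √(725 + (17632/14228 - 4504/19584)) = √(725 + (17632*(1/14228) - 4504*1/19584)) = √(725 + (4408/3557 - 563/2448)) = √(725 + 8788193/8707536) = √(6321751793/8707536) = √382270009170917/725628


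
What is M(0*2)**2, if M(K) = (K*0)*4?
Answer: 0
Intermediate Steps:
M(K) = 0 (M(K) = 0*4 = 0)
M(0*2)**2 = 0**2 = 0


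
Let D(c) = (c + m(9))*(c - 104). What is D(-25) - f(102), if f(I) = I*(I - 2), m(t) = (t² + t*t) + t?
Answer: -29034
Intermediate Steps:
m(t) = t + 2*t² (m(t) = (t² + t²) + t = 2*t² + t = t + 2*t²)
D(c) = (-104 + c)*(171 + c) (D(c) = (c + 9*(1 + 2*9))*(c - 104) = (c + 9*(1 + 18))*(-104 + c) = (c + 9*19)*(-104 + c) = (c + 171)*(-104 + c) = (171 + c)*(-104 + c) = (-104 + c)*(171 + c))
f(I) = I*(-2 + I)
D(-25) - f(102) = (-17784 + (-25)² + 67*(-25)) - 102*(-2 + 102) = (-17784 + 625 - 1675) - 102*100 = -18834 - 1*10200 = -18834 - 10200 = -29034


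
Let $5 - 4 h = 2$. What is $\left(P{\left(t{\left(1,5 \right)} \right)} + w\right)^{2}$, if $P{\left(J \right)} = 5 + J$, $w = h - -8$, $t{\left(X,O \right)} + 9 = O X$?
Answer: $\frac{1521}{16} \approx 95.063$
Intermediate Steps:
$h = \frac{3}{4}$ ($h = \frac{5}{4} - \frac{1}{2} = \frac{3}{4} \approx 0.75$)
$t{\left(X,O \right)} = -9 + O X$
$w = \frac{35}{4}$ ($w = \frac{3}{4} - -8 = \frac{3}{4} + 8 = \frac{35}{4} \approx 8.75$)
$\left(P{\left(t{\left(1,5 \right)} \right)} + w\right)^{2} = \left(\left(5 + \left(-9 + 5 \cdot 1\right)\right) + \frac{35}{4}\right)^{2} = \left(\left(5 + \left(-9 + 5\right)\right) + \frac{35}{4}\right)^{2} = \left(\left(5 - 4\right) + \frac{35}{4}\right)^{2} = \left(1 + \frac{35}{4}\right)^{2} = \left(\frac{39}{4}\right)^{2} = \frac{1521}{16}$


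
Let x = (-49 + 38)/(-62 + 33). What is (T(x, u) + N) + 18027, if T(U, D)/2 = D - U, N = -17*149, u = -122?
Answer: 442228/29 ≈ 15249.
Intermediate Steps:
x = 11/29 (x = -11/(-29) = -11*(-1/29) = 11/29 ≈ 0.37931)
N = -2533
T(U, D) = -2*U + 2*D (T(U, D) = 2*(D - U) = -2*U + 2*D)
(T(x, u) + N) + 18027 = ((-2*11/29 + 2*(-122)) - 2533) + 18027 = ((-22/29 - 244) - 2533) + 18027 = (-7098/29 - 2533) + 18027 = -80555/29 + 18027 = 442228/29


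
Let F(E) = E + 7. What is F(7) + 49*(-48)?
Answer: -2338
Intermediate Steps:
F(E) = 7 + E
F(7) + 49*(-48) = (7 + 7) + 49*(-48) = 14 - 2352 = -2338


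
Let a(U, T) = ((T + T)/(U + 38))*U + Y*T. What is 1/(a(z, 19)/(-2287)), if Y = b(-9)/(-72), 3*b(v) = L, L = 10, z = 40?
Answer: -3210948/26125 ≈ -122.91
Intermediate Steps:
b(v) = 10/3 (b(v) = (⅓)*10 = 10/3)
Y = -5/108 (Y = (10/3)/(-72) = (10/3)*(-1/72) = -5/108 ≈ -0.046296)
a(U, T) = -5*T/108 + 2*T*U/(38 + U) (a(U, T) = ((T + T)/(U + 38))*U - 5*T/108 = ((2*T)/(38 + U))*U - 5*T/108 = (2*T/(38 + U))*U - 5*T/108 = 2*T*U/(38 + U) - 5*T/108 = -5*T/108 + 2*T*U/(38 + U))
1/(a(z, 19)/(-2287)) = 1/(((1/108)*19*(-190 + 211*40)/(38 + 40))/(-2287)) = 1/(((1/108)*19*(-190 + 8440)/78)*(-1/2287)) = 1/(((1/108)*19*(1/78)*8250)*(-1/2287)) = 1/((26125/1404)*(-1/2287)) = 1/(-26125/3210948) = -3210948/26125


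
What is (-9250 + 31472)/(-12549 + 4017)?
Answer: -11111/4266 ≈ -2.6045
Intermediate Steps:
(-9250 + 31472)/(-12549 + 4017) = 22222/(-8532) = 22222*(-1/8532) = -11111/4266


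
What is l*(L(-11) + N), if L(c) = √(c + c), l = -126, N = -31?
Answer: 3906 - 126*I*√22 ≈ 3906.0 - 590.99*I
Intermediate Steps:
L(c) = √2*√c (L(c) = √(2*c) = √2*√c)
l*(L(-11) + N) = -126*(√2*√(-11) - 31) = -126*(√2*(I*√11) - 31) = -126*(I*√22 - 31) = -126*(-31 + I*√22) = 3906 - 126*I*√22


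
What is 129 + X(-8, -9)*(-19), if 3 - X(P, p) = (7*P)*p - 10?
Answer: 9458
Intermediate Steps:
X(P, p) = 13 - 7*P*p (X(P, p) = 3 - ((7*P)*p - 10) = 3 - (7*P*p - 10) = 3 - (-10 + 7*P*p) = 3 + (10 - 7*P*p) = 13 - 7*P*p)
129 + X(-8, -9)*(-19) = 129 + (13 - 7*(-8)*(-9))*(-19) = 129 + (13 - 504)*(-19) = 129 - 491*(-19) = 129 + 9329 = 9458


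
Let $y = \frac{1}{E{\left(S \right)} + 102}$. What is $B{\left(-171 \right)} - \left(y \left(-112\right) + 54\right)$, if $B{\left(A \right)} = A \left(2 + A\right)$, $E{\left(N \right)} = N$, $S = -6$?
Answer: $\frac{173077}{6} \approx 28846.0$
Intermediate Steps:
$y = \frac{1}{96}$ ($y = \frac{1}{-6 + 102} = \frac{1}{96} \approx 0.010417$)
$B{\left(-171 \right)} - \left(y \left(-112\right) + 54\right) = - 171 \left(2 - 171\right) - \left(\frac{1}{96} \left(-112\right) + 54\right) = \left(-171\right) \left(-169\right) - \left(- \frac{7}{6} + 54\right) = 28899 - \frac{317}{6} = \frac{173077}{6}$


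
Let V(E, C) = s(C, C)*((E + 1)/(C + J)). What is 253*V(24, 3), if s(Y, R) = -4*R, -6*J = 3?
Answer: -30360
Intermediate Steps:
J = -1/2 (J = -1/6*3 = -1/2 ≈ -0.50000)
V(E, C) = -4*C*(1 + E)/(-1/2 + C) (V(E, C) = (-4*C)*((E + 1)/(C - 1/2)) = (-4*C)*((1 + E)/(-1/2 + C)) = -4*C*(1 + E)/(-1/2 + C))
253*V(24, 3) = 253*(-8*3*(1 + 24)/(-1 + 2*3)) = 253*(-8*3*25/(-1 + 6)) = 253*(-8*3*25/5) = 253*(-8*3*1/5*25) = 253*(-120) = -30360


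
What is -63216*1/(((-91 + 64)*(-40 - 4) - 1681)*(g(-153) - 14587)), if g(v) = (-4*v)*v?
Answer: -63216/53353939 ≈ -0.0011848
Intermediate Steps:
g(v) = -4*v²
-63216*1/(((-91 + 64)*(-40 - 4) - 1681)*(g(-153) - 14587)) = -63216*1/((-4*(-153)² - 14587)*((-91 + 64)*(-40 - 4) - 1681)) = -63216*1/((-27*(-44) - 1681)*(-4*23409 - 14587)) = -63216*1/((-93636 - 14587)*(1188 - 1681)) = -63216/((-108223*(-493))) = -63216/53353939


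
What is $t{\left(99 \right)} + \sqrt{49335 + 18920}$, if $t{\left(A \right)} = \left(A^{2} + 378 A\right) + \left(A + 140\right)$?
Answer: $47462 + \sqrt{68255} \approx 47723.0$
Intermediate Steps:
$t{\left(A \right)} = 140 + A^{2} + 379 A$ ($t{\left(A \right)} = \left(A^{2} + 378 A\right) + \left(140 + A\right) = 140 + A^{2} + 379 A$)
$t{\left(99 \right)} + \sqrt{49335 + 18920} = \left(140 + 99^{2} + 379 \cdot 99\right) + \sqrt{49335 + 18920} = \left(140 + 9801 + 37521\right) + \sqrt{68255} = 47462 + \sqrt{68255}$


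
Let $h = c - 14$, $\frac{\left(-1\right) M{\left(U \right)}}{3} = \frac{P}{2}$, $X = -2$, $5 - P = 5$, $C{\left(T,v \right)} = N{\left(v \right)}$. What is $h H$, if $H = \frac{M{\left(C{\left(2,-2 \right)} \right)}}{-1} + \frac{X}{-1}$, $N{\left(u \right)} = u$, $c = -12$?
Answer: $-52$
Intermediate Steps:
$C{\left(T,v \right)} = v$
$P = 0$ ($P = 5 - 5 = 0$)
$M{\left(U \right)} = 0$ ($M{\left(U \right)} = - 3 \cdot \frac{0}{2} = - 3 \cdot 0 \cdot \frac{1}{2} = \left(-3\right) 0 = 0$)
$h = -26$ ($h = -12 - 14 = -26$)
$H = 2$ ($H = \frac{0}{-1} - \frac{2}{-1} = 0 \left(-1\right) - -2 = 0 + 2 = 2$)
$h H = \left(-26\right) 2 = -52$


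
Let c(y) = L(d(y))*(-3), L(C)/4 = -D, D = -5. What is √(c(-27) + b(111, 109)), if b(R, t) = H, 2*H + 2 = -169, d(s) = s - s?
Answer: I*√582/2 ≈ 12.062*I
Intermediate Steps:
d(s) = 0
H = -171/2 (H = -1 + (½)*(-169) = -1 - 169/2 = -171/2 ≈ -85.500)
b(R, t) = -171/2
L(C) = 20 (L(C) = 4*(-1*(-5)) = 4*5 = 20)
c(y) = -60 (c(y) = 20*(-3) = -60)
√(c(-27) + b(111, 109)) = √(-60 - 171/2) = √(-291/2) = I*√582/2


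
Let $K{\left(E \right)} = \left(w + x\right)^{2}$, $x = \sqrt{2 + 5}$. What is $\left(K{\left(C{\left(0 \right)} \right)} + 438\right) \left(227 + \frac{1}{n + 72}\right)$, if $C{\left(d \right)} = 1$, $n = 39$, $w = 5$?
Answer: $\frac{11843060}{111} + \frac{251980 \sqrt{7}}{111} \approx 1.127 \cdot 10^{5}$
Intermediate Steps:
$x = \sqrt{7} \approx 2.6458$
$K{\left(E \right)} = \left(5 + \sqrt{7}\right)^{2}$
$\left(K{\left(C{\left(0 \right)} \right)} + 438\right) \left(227 + \frac{1}{n + 72}\right) = \left(\left(5 + \sqrt{7}\right)^{2} + 438\right) \left(227 + \frac{1}{39 + 72}\right) = \left(438 + \left(5 + \sqrt{7}\right)^{2}\right) \left(227 + \frac{1}{111}\right) = \left(438 + \left(5 + \sqrt{7}\right)^{2}\right) \frac{25198}{111} = \frac{3678908}{37} + \frac{25198 \left(5 + \sqrt{7}\right)^{2}}{111}$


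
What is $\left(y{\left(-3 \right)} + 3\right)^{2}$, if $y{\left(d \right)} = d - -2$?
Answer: $4$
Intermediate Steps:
$y{\left(d \right)} = 2 + d$ ($y{\left(d \right)} = d + 2 = 2 + d$)
$\left(y{\left(-3 \right)} + 3\right)^{2} = \left(\left(2 - 3\right) + 3\right)^{2} = \left(-1 + 3\right)^{2} = 2^{2} = 4$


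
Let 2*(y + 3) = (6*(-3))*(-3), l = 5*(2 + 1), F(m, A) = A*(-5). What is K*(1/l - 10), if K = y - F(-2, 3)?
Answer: -1937/5 ≈ -387.40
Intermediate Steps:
F(m, A) = -5*A
l = 15 (l = 5*3 = 15)
y = 24 (y = -3 + ((6*(-3))*(-3))/2 = -3 + (-18*(-3))/2 = -3 + (½)*54 = -3 + 27 = 24)
K = 39 (K = 24 - (-5)*3 = 24 - 1*(-15) = 24 + 15 = 39)
K*(1/l - 10) = 39*(1/15 - 10) = 39*(-149/15) = -1937/5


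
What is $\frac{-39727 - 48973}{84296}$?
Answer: $- \frac{22175}{21074} \approx -1.0522$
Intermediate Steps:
$\frac{-39727 - 48973}{84296} = \left(-39727 - 48973\right) \frac{1}{84296} = \left(-88700\right) \frac{1}{84296} = - \frac{22175}{21074}$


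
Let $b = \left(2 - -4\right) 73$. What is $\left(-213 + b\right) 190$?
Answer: $42750$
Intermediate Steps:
$b = 438$ ($b = \left(2 + 4\right) 73 = 6 \cdot 73 = 438$)
$\left(-213 + b\right) 190 = \left(-213 + 438\right) 190 = 225 \cdot 190 = 42750$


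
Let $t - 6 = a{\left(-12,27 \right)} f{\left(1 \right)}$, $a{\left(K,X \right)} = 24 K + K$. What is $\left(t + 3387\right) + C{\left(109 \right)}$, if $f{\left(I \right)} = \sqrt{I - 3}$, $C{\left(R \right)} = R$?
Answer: $3502 - 300 i \sqrt{2} \approx 3502.0 - 424.26 i$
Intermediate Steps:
$a{\left(K,X \right)} = 25 K$
$f{\left(I \right)} = \sqrt{-3 + I}$
$t = 6 - 300 i \sqrt{2}$ ($t = 6 + 25 \left(-12\right) \sqrt{-3 + 1} = 6 - 300 \sqrt{-2} = 6 - 300 i \sqrt{2} \approx 6.0 - 424.26 i$)
$\left(t + 3387\right) + C{\left(109 \right)} = \left(\left(6 - 300 i \sqrt{2}\right) + 3387\right) + 109 = \left(3393 - 300 i \sqrt{2}\right) + 109 = 3502 - 300 i \sqrt{2}$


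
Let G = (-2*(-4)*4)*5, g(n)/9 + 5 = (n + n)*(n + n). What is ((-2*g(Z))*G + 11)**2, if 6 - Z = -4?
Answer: 1294108732921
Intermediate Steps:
Z = 10 (Z = 6 - 1*(-4) = 6 + 4 = 10)
g(n) = -45 + 36*n**2 (g(n) = -45 + 9*((n + n)*(n + n)) = -45 + 9*((2*n)*(2*n)) = -45 + 9*(4*n**2) = -45 + 36*n**2)
G = 160 (G = (8*4)*5 = 32*5 = 160)
((-2*g(Z))*G + 11)**2 = (-2*(-45 + 36*10**2)*160 + 11)**2 = (-2*(-45 + 36*100)*160 + 11)**2 = (-2*(-45 + 3600)*160 + 11)**2 = (-2*3555*160 + 11)**2 = (-7110*160 + 11)**2 = (-1137600 + 11)**2 = (-1137589)**2 = 1294108732921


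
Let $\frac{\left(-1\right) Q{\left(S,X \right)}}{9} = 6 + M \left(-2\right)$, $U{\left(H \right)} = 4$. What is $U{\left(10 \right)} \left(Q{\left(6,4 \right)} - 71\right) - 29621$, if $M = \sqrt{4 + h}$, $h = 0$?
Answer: $-29977$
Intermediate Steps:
$M = 2$ ($M = \sqrt{4 + 0} = \sqrt{4} = 2$)
$Q{\left(S,X \right)} = -18$ ($Q{\left(S,X \right)} = - 9 \left(6 + 2 \left(-2\right)\right) = - 9 \left(6 - 4\right) = \left(-9\right) 2 = -18$)
$U{\left(10 \right)} \left(Q{\left(6,4 \right)} - 71\right) - 29621 = 4 \left(-18 - 71\right) - 29621 = 4 \left(-89\right) - 29621 = -356 - 29621 = -29977$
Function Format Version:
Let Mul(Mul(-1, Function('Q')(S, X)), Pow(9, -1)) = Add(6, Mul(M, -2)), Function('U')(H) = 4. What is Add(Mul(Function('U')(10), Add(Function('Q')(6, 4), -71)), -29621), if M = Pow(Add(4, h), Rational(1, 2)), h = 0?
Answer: -29977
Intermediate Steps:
M = 2 (M = Pow(Add(4, 0), Rational(1, 2)) = Pow(4, Rational(1, 2)) = 2)
Function('Q')(S, X) = -18 (Function('Q')(S, X) = Mul(-9, Add(6, Mul(2, -2))) = Mul(-9, Add(6, -4)) = Mul(-9, 2) = -18)
Add(Mul(Function('U')(10), Add(Function('Q')(6, 4), -71)), -29621) = Add(Mul(4, Add(-18, -71)), -29621) = Add(Mul(4, -89), -29621) = Add(-356, -29621) = -29977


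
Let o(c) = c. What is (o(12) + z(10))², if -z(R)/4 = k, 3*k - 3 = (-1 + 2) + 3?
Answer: 64/9 ≈ 7.1111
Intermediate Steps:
k = 7/3 (k = 1 + ((-1 + 2) + 3)/3 = 1 + (1 + 3)/3 = 1 + (⅓)*4 = 1 + 4/3 = 7/3 ≈ 2.3333)
z(R) = -28/3 (z(R) = -4*7/3 = -28/3)
(o(12) + z(10))² = (12 - 28/3)² = (8/3)² = 64/9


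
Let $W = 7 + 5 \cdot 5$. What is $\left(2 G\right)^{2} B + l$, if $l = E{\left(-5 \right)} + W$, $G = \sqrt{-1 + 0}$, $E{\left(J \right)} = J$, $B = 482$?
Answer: $-1901$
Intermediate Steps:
$G = i$ ($G = \sqrt{-1} = i \approx 1.0 i$)
$W = 32$ ($W = 7 + 25 = 32$)
$l = 27$ ($l = -5 + 32 = 27$)
$\left(2 G\right)^{2} B + l = \left(2 i\right)^{2} \cdot 482 + 27 = \left(-4\right) 482 + 27 = -1928 + 27 = -1901$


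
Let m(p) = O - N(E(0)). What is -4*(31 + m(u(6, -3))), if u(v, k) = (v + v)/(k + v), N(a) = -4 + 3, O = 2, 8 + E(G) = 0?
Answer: -136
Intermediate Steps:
E(G) = -8 (E(G) = -8 + 0 = -8)
N(a) = -1
u(v, k) = 2*v/(k + v) (u(v, k) = (2*v)/(k + v) = 2*v/(k + v))
m(p) = 3 (m(p) = 2 - 1*(-1) = 2 + 1 = 3)
-4*(31 + m(u(6, -3))) = -4*(31 + 3) = -4*34 = -136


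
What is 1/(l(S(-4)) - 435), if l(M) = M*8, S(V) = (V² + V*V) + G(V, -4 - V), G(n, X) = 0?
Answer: -1/179 ≈ -0.0055866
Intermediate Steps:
S(V) = 2*V² (S(V) = (V² + V*V) + 0 = (V² + V²) + 0 = 2*V² + 0 = 2*V²)
l(M) = 8*M
1/(l(S(-4)) - 435) = 1/(8*(2*(-4)²) - 435) = 1/(8*(2*16) - 435) = 1/(8*32 - 435) = 1/(256 - 435) = 1/(-179) = -1/179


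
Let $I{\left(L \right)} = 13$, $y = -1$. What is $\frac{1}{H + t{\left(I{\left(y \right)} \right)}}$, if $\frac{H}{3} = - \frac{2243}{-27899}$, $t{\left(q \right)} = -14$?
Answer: $- \frac{27899}{383857} \approx -0.072681$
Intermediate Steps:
$H = \frac{6729}{27899}$ ($H = 3 \left(- \frac{2243}{-27899}\right) = 3 \left(\left(-2243\right) \left(- \frac{1}{27899}\right)\right) = 3 \cdot \frac{2243}{27899} = \frac{6729}{27899} \approx 0.24119$)
$\frac{1}{H + t{\left(I{\left(y \right)} \right)}} = \frac{1}{\frac{6729}{27899} - 14} = \frac{1}{- \frac{383857}{27899}} = - \frac{27899}{383857}$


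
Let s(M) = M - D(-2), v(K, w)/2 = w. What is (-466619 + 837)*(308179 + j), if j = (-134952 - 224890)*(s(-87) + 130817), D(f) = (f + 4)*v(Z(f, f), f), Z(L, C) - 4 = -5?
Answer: 21912581543204694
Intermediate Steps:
Z(L, C) = -1 (Z(L, C) = 4 - 5 = -1)
v(K, w) = 2*w
D(f) = 2*f*(4 + f) (D(f) = (f + 4)*(2*f) = (4 + f)*(2*f) = 2*f*(4 + f))
s(M) = 8 + M (s(M) = M - 2*(-2)*(4 - 2) = M - 2*(-2)*2 = M - 1*(-8) = M + 8 = 8 + M)
j = -47045023396 (j = (-134952 - 224890)*((8 - 87) + 130817) = -359842*(-79 + 130817) = -359842*130738 = -47045023396)
(-466619 + 837)*(308179 + j) = (-466619 + 837)*(308179 - 47045023396) = -465782*(-47044715217) = 21912581543204694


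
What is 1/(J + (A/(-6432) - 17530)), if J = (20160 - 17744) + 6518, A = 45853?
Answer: -6432/55335325 ≈ -0.00011624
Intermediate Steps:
J = 8934 (J = 2416 + 6518 = 8934)
1/(J + (A/(-6432) - 17530)) = 1/(8934 + (45853/(-6432) - 17530)) = 1/(8934 + (45853*(-1/6432) - 17530)) = 1/(8934 + (-45853/6432 - 17530)) = 1/(8934 - 112798813/6432) = 1/(-55335325/6432) = -6432/55335325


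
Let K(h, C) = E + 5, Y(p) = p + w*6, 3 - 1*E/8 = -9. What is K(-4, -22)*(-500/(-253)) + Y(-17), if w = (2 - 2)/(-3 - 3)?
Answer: 46199/253 ≈ 182.60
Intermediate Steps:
E = 96 (E = 24 - 8*(-9) = 24 + 72 = 96)
w = 0 (w = 0/(-6) = 0*(-⅙) = 0)
Y(p) = p (Y(p) = p + 0*6 = p + 0 = p)
K(h, C) = 101 (K(h, C) = 96 + 5 = 101)
K(-4, -22)*(-500/(-253)) + Y(-17) = 101*(-500/(-253)) - 17 = 101*(-500*(-1/253)) - 17 = 101*(500/253) - 17 = 50500/253 - 17 = 46199/253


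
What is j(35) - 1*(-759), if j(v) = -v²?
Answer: -466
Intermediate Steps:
j(35) - 1*(-759) = -1*35² - 1*(-759) = -1*1225 + 759 = -1225 + 759 = -466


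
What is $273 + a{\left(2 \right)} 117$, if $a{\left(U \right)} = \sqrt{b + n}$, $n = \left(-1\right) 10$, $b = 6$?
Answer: $273 + 234 i \approx 273.0 + 234.0 i$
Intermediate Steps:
$n = -10$
$a{\left(U \right)} = 2 i$ ($a{\left(U \right)} = \sqrt{6 - 10} = \sqrt{-4} = 2 i$)
$273 + a{\left(2 \right)} 117 = 273 + 2 i 117 = 273 + 234 i$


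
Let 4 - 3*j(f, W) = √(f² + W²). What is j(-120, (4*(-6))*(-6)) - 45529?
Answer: -136583/3 - 8*√61 ≈ -45590.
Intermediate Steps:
j(f, W) = 4/3 - √(W² + f²)/3 (j(f, W) = 4/3 - √(f² + W²)/3 = 4/3 - √(W² + f²)/3)
j(-120, (4*(-6))*(-6)) - 45529 = (4/3 - √(((4*(-6))*(-6))² + (-120)²)/3) - 45529 = (4/3 - √((-24*(-6))² + 14400)/3) - 45529 = (4/3 - √(144² + 14400)/3) - 45529 = (4/3 - √(20736 + 14400)/3) - 45529 = (4/3 - 8*√61) - 45529 = -136583/3 - 8*√61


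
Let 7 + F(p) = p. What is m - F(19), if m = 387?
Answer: 375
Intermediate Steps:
F(p) = -7 + p
m - F(19) = 387 - (-7 + 19) = 387 - 1*12 = 387 - 12 = 375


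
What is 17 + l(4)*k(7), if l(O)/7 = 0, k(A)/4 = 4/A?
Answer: 17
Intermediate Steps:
k(A) = 16/A (k(A) = 4*(4/A) = 16/A)
l(O) = 0 (l(O) = 7*0 = 0)
17 + l(4)*k(7) = 17 + 0*(16/7) = 17 + 0 = 17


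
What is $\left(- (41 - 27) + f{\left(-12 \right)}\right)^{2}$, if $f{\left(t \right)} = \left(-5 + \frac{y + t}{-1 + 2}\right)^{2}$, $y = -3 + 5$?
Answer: $44521$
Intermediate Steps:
$y = 2$
$f{\left(t \right)} = \left(-3 + t\right)^{2}$ ($f{\left(t \right)} = \left(-5 + \frac{2 + t}{-1 + 2}\right)^{2} = \left(-5 + \frac{2 + t}{1}\right)^{2} = \left(-5 + \left(2 + t\right) 1\right)^{2} = \left(-5 + \left(2 + t\right)\right)^{2} = \left(-3 + t\right)^{2}$)
$\left(- (41 - 27) + f{\left(-12 \right)}\right)^{2} = \left(- (41 - 27) + \left(-3 - 12\right)^{2}\right)^{2} = \left(\left(-1\right) 14 + \left(-15\right)^{2}\right)^{2} = \left(-14 + 225\right)^{2} = 211^{2} = 44521$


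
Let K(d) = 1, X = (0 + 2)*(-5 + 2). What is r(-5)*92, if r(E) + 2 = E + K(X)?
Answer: -552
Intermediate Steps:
X = -6 (X = 2*(-3) = -6)
r(E) = -1 + E (r(E) = -2 + (E + 1) = -2 + (1 + E) = -1 + E)
r(-5)*92 = (-1 - 5)*92 = -6*92 = -552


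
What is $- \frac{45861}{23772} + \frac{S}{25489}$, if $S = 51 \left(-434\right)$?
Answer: $- \frac{565040159}{201974836} \approx -2.7976$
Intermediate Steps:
$S = -22134$
$- \frac{45861}{23772} + \frac{S}{25489} = - \frac{45861}{23772} - \frac{22134}{25489} = \left(-45861\right) \frac{1}{23772} - \frac{22134}{25489} = - \frac{15287}{7924} - \frac{22134}{25489} = - \frac{565040159}{201974836}$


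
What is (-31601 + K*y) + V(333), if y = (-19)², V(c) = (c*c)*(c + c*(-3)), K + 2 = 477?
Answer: -73712200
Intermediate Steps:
K = 475 (K = -2 + 477 = 475)
V(c) = -2*c³ (V(c) = c²*(c - 3*c) = c²*(-2*c) = -2*c³)
y = 361
(-31601 + K*y) + V(333) = (-31601 + 475*361) - 2*333³ = (-31601 + 171475) - 2*36926037 = 139874 - 73852074 = -73712200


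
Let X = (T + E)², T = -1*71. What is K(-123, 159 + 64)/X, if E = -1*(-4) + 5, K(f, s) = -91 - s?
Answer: -157/1922 ≈ -0.081686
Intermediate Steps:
T = -71
E = 9 (E = 4 + 5 = 9)
X = 3844 (X = (-71 + 9)² = (-62)² = 3844)
K(-123, 159 + 64)/X = (-91 - (159 + 64))/3844 = (-91 - 1*223)*(1/3844) = (-91 - 223)*(1/3844) = -314*1/3844 = -157/1922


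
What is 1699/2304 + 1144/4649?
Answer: 10534427/10711296 ≈ 0.98349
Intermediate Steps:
1699/2304 + 1144/4649 = 10534427/10711296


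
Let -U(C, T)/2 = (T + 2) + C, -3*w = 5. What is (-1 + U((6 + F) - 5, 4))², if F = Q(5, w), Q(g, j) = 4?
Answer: 529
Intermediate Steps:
w = -5/3 (w = -⅓*5 = -5/3 ≈ -1.6667)
F = 4
U(C, T) = -4 - 2*C - 2*T (U(C, T) = -2*((T + 2) + C) = -2*((2 + T) + C) = -2*(2 + C + T) = -4 - 2*C - 2*T)
(-1 + U((6 + F) - 5, 4))² = (-1 + (-4 - 2*((6 + 4) - 5) - 2*4))² = (-1 + (-4 - 2*(10 - 5) - 8))² = (-1 + (-4 - 2*5 - 8))² = (-1 + (-4 - 10 - 8))² = (-1 - 22)² = (-23)² = 529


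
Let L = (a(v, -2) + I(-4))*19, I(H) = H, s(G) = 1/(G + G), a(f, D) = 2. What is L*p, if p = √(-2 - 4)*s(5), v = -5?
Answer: -19*I*√6/5 ≈ -9.3081*I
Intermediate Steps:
s(G) = 1/(2*G)
L = -38 (L = (2 - 4)*19 = -2*19 = -38)
p = I*√6/10 (p = √(-2 - 4)*((½)/5) = √(-6)*((½)*(⅕)) = (I*√6)*(⅒) = I*√6/10 ≈ 0.24495*I)
L*p = -19*I*√6/5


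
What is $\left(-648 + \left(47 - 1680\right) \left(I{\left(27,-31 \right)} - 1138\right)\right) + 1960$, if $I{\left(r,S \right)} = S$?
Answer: $1910289$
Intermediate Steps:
$\left(-648 + \left(47 - 1680\right) \left(I{\left(27,-31 \right)} - 1138\right)\right) + 1960 = \left(-648 + \left(47 - 1680\right) \left(-31 - 1138\right)\right) + 1960 = \left(-648 - 1633 \left(-31 - 1138\right)\right) + 1960 = \left(-648 - -1908977\right) + 1960 = \left(-648 + 1908977\right) + 1960 = 1908329 + 1960 = 1910289$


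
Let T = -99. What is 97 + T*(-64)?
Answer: 6433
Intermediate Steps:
97 + T*(-64) = 97 - 99*(-64) = 97 + 6336 = 6433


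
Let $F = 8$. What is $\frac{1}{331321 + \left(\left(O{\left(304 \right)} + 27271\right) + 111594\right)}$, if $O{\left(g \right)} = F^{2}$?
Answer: $\frac{1}{470250} \approx 2.1265 \cdot 10^{-6}$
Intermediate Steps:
$O{\left(g \right)} = 64$ ($O{\left(g \right)} = 8^{2} = 64$)
$\frac{1}{331321 + \left(\left(O{\left(304 \right)} + 27271\right) + 111594\right)} = \frac{1}{331321 + \left(\left(64 + 27271\right) + 111594\right)} = \frac{1}{331321 + \left(27335 + 111594\right)} = \frac{1}{331321 + 138929} = \frac{1}{470250}$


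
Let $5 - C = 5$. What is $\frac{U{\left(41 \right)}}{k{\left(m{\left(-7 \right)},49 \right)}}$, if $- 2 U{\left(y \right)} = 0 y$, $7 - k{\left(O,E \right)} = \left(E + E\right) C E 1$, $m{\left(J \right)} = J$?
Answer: $0$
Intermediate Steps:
$C = 0$ ($C = 5 - 5 = 0$)
$k{\left(O,E \right)} = 7$ ($k{\left(O,E \right)} = 7 - \left(E + E\right) 0 E 1 = 7 - 2 E 0 \cdot 1 = 7 - 2 E 0 = 7 - 0 = 7 + 0 = 7$)
$U{\left(y \right)} = 0$ ($U{\left(y \right)} = - \frac{0 y}{2} = \left(- \frac{1}{2}\right) 0 = 0$)
$\frac{U{\left(41 \right)}}{k{\left(m{\left(-7 \right)},49 \right)}} = \frac{0}{7} = 0 \cdot \frac{1}{7} = 0$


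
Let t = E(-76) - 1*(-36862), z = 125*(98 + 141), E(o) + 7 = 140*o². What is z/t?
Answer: 5975/169099 ≈ 0.035334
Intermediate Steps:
E(o) = -7 + 140*o²
z = 29875 (z = 125*239 = 29875)
t = 845495 (t = (-7 + 140*(-76)²) - 1*(-36862) = (-7 + 140*5776) + 36862 = (-7 + 808640) + 36862 = 808633 + 36862 = 845495)
z/t = 29875/845495 = 29875*(1/845495) = 5975/169099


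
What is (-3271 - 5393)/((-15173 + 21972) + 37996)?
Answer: -8664/44795 ≈ -0.19341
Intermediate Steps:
(-3271 - 5393)/((-15173 + 21972) + 37996) = -8664/(6799 + 37996) = -8664/44795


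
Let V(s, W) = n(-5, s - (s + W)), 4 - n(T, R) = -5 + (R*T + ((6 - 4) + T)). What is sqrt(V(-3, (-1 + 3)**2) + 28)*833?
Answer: 1666*sqrt(5) ≈ 3725.3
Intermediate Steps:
n(T, R) = 7 - T - R*T (n(T, R) = 4 - (-5 + (R*T + ((6 - 4) + T))) = 4 - (-5 + (R*T + (2 + T))) = 4 - (-5 + (2 + T + R*T)) = 4 - (-3 + T + R*T) = 4 + (3 - T - R*T) = 7 - T - R*T)
V(s, W) = 12 - 5*W (V(s, W) = 7 - 1*(-5) - 1*(s - (s + W))*(-5) = 7 + 5 - 1*(s - (W + s))*(-5) = 7 + 5 - 1*(s + (-W - s))*(-5) = 7 + 5 - 1*(-W)*(-5) = 7 + 5 - 5*W = 12 - 5*W)
sqrt(V(-3, (-1 + 3)**2) + 28)*833 = sqrt((12 - 5*(-1 + 3)**2) + 28)*833 = sqrt((12 - 5*2**2) + 28)*833 = sqrt((12 - 5*4) + 28)*833 = sqrt((12 - 20) + 28)*833 = sqrt(-8 + 28)*833 = sqrt(20)*833 = (2*sqrt(5))*833 = 1666*sqrt(5)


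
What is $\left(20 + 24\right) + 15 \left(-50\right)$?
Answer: $-706$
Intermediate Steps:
$\left(20 + 24\right) + 15 \left(-50\right) = 44 - 750 = -706$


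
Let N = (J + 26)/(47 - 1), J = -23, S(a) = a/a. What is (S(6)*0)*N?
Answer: 0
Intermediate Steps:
S(a) = 1
N = 3/46 (N = (-23 + 26)/(47 - 1) = 3/46 ≈ 0.065217)
(S(6)*0)*N = (1*0)*(3/46) = 0*(3/46) = 0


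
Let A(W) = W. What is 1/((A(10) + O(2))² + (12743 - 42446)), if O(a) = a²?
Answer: -1/29507 ≈ -3.3890e-5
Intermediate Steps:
1/((A(10) + O(2))² + (12743 - 42446)) = 1/((10 + 2²)² + (12743 - 42446)) = 1/((10 + 4)² - 29703) = 1/(14² - 29703) = 1/(196 - 29703) = 1/(-29507) = -1/29507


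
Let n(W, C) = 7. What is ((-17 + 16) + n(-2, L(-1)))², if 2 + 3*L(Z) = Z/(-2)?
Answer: 36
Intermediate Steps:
L(Z) = -⅔ - Z/6 (L(Z) = -⅔ + (Z/(-2))/3 = -⅔ + (Z*(-½))/3 = -⅔ + (-Z/2)/3 = -⅔ - Z/6)
((-17 + 16) + n(-2, L(-1)))² = ((-17 + 16) + 7)² = (-1 + 7)² = 6² = 36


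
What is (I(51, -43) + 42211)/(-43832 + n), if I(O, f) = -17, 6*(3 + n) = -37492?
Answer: -126582/150251 ≈ -0.84247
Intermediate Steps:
n = -18755/3 (n = -3 + (1/6)*(-37492) = -3 - 18746/3 = -18755/3 ≈ -6251.7)
(I(51, -43) + 42211)/(-43832 + n) = (-17 + 42211)/(-43832 - 18755/3) = 42194/(-150251/3) = 42194*(-3/150251) = -126582/150251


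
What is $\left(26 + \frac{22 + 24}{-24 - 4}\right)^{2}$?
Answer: $\frac{116281}{196} \approx 593.27$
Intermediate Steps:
$\left(26 + \frac{22 + 24}{-24 - 4}\right)^{2} = \left(26 + \frac{46}{-28}\right)^{2} = \left(26 + 46 \left(- \frac{1}{28}\right)\right)^{2} = \left(26 - \frac{23}{14}\right)^{2} = \left(\frac{341}{14}\right)^{2} = \frac{116281}{196}$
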